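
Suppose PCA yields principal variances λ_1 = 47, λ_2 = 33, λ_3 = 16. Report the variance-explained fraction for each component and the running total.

Step 1 — total variance = trace(Sigma) = Σ λ_i = 47 + 33 + 16 = 96.

Step 2 — fraction explained by component i = λ_i / Σ λ:
  PC1: 47/96 = 0.4896
  PC2: 33/96 = 0.3438
  PC3: 16/96 = 0.1667

Step 3 — cumulative fraction after k components = (λ_1 + ... + λ_k) / Σ λ:
  k = 1: 47/96 = 0.4896
  k = 2: (47 + 33)/96 = 80/96 = 0.8333
  k = 3: (47 + 33 + 16)/96 = 96/96 = 1

Summary (fraction, with percent):

explained: PC1 0.4896 (48.96%), PC2 0.3438 (34.38%), PC3 0.1667 (16.67%);  cumulative: 0.4896, 0.8333, 1


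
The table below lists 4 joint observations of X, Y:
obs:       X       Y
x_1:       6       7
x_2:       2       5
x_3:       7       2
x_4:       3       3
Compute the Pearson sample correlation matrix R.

Step 1 — column means:
  mean(X) = (6 + 2 + 7 + 3) / 4 = 18/4 = 4.5
  mean(Y) = (7 + 5 + 2 + 3) / 4 = 17/4 = 4.25

Step 2 — sample variances and covariances s[i,j] = (1/(n-1)) · Σ_k (x_{k,i} - mean_i) · (x_{k,j} - mean_j), with n-1 = 3:
  s[X,X] = ((1.5)·(1.5) + (-2.5)·(-2.5) + (2.5)·(2.5) + (-1.5)·(-1.5)) / 3 = 17/3 = 5.6667
  s[X,Y] = ((1.5)·(2.75) + (-2.5)·(0.75) + (2.5)·(-2.25) + (-1.5)·(-1.25)) / 3 = -1.5/3 = -0.5
  s[Y,Y] = ((2.75)·(2.75) + (0.75)·(0.75) + (-2.25)·(-2.25) + (-1.25)·(-1.25)) / 3 = 14.75/3 = 4.9167
  Sample standard deviations s_i = √(s[i,i]):
  s(X) = √(5.6667) = 2.3805
  s(Y) = √(4.9167) = 2.2174

Step 3 — r_{ij} = s_{ij} / (s_i · s_j):
  r[X,X] = 1 (diagonal).
  r[X,Y] = -0.5 / (2.3805 · 2.2174) = -0.5 / 5.2784 = -0.0947
  r[Y,Y] = 1 (diagonal).

R is symmetric with unit diagonal. Assembling:

R = [[1, -0.0947],
 [-0.0947, 1]]


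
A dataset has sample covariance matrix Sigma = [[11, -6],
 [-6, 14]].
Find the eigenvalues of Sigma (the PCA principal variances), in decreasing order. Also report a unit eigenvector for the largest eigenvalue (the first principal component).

Step 1 — characteristic polynomial of 2×2 Sigma:
  det(Sigma - λI) = λ² - trace · λ + det = 0.
  trace = 11 + 14 = 25, det = 11·14 - (-6)² = 118.
Step 2 — discriminant:
  Δ = trace² - 4·det = 625 - 472 = 153.
Step 3 — eigenvalues:
  λ = (trace ± √Δ)/2 = (25 ± 12.3693)/2,
  λ_1 = 18.6847,  λ_2 = 6.3153.

Step 4 — unit eigenvector for λ_1: solve (Sigma - λ_1 I)v = 0. First row:
  (11 - 18.6847)·v_x + (-6)·v_y = 0, i.e. (-7.6847)·v_x + (-6)·v_y = 0,
  so v ∝ (b, λ_1 - a) = (-6, 7.6847); multiply by -1 so the first entry is positive: u = (6, -7.6847).
  ||u|| = √((6)² + (-7.6847)²) = √(95.054) ≈ 9.7496,
  v_1 = u/||u|| ≈ (0.6154, -0.7882) (||v_1|| = 1).

λ_1 = 18.6847,  λ_2 = 6.3153;  v_1 ≈ (0.6154, -0.7882)


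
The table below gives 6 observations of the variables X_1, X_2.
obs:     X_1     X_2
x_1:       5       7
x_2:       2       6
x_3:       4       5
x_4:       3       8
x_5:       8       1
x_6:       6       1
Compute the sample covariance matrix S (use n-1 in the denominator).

Step 1 — column means:
  mean(X_1) = (5 + 2 + 4 + 3 + 8 + 6) / 6 = 28/6 = 4.6667
  mean(X_2) = (7 + 6 + 5 + 8 + 1 + 1) / 6 = 28/6 = 4.6667

Step 2 — sample covariance S[i,j] = (1/(n-1)) · Σ_k (x_{k,i} - mean_i) · (x_{k,j} - mean_j), with n-1 = 5.
  S[X_1,X_1] = ((0.3333)·(0.3333) + (-2.6667)·(-2.6667) + (-0.6667)·(-0.6667) + (-1.6667)·(-1.6667) + (3.3333)·(3.3333) + (1.3333)·(1.3333)) / 5 = 23.3333/5 = 4.6667
  S[X_1,X_2] = ((0.3333)·(2.3333) + (-2.6667)·(1.3333) + (-0.6667)·(0.3333) + (-1.6667)·(3.3333) + (3.3333)·(-3.6667) + (1.3333)·(-3.6667)) / 5 = -25.6667/5 = -5.1333
  S[X_2,X_2] = ((2.3333)·(2.3333) + (1.3333)·(1.3333) + (0.3333)·(0.3333) + (3.3333)·(3.3333) + (-3.6667)·(-3.6667) + (-3.6667)·(-3.6667)) / 5 = 45.3333/5 = 9.0667

S is symmetric (S[j,i] = S[i,j]). Assembling:

S = [[4.6667, -5.1333],
 [-5.1333, 9.0667]]


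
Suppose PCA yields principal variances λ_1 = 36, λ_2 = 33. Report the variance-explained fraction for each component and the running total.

Step 1 — total variance = trace(Sigma) = Σ λ_i = 36 + 33 = 69.

Step 2 — fraction explained by component i = λ_i / Σ λ:
  PC1: 36/69 = 0.5217
  PC2: 33/69 = 0.4783

Step 3 — cumulative fraction after k components = (λ_1 + ... + λ_k) / Σ λ:
  k = 1: 36/69 = 0.5217
  k = 2: (36 + 33)/69 = 69/69 = 1

Summary (fraction, with percent):

explained: PC1 0.5217 (52.17%), PC2 0.4783 (47.83%);  cumulative: 0.5217, 1


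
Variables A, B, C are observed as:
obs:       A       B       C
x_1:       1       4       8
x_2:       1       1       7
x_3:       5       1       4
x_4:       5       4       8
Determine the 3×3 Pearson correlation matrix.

Step 1 — column means:
  mean(A) = (1 + 1 + 5 + 5) / 4 = 12/4 = 3
  mean(B) = (4 + 1 + 1 + 4) / 4 = 10/4 = 2.5
  mean(C) = (8 + 7 + 4 + 8) / 4 = 27/4 = 6.75

Step 2 — sample variances and covariances s[i,j] = (1/(n-1)) · Σ_k (x_{k,i} - mean_i) · (x_{k,j} - mean_j), with n-1 = 3:
  s[A,A] = ((-2)·(-2) + (-2)·(-2) + (2)·(2) + (2)·(2)) / 3 = 16/3 = 5.3333
  s[A,B] = ((-2)·(1.5) + (-2)·(-1.5) + (2)·(-1.5) + (2)·(1.5)) / 3 = 0/3 = 0
  s[A,C] = ((-2)·(1.25) + (-2)·(0.25) + (2)·(-2.75) + (2)·(1.25)) / 3 = -6/3 = -2
  s[B,B] = ((1.5)·(1.5) + (-1.5)·(-1.5) + (-1.5)·(-1.5) + (1.5)·(1.5)) / 3 = 9/3 = 3
  s[B,C] = ((1.5)·(1.25) + (-1.5)·(0.25) + (-1.5)·(-2.75) + (1.5)·(1.25)) / 3 = 7.5/3 = 2.5
  s[C,C] = ((1.25)·(1.25) + (0.25)·(0.25) + (-2.75)·(-2.75) + (1.25)·(1.25)) / 3 = 10.75/3 = 3.5833
  Sample standard deviations s_i = √(s[i,i]):
  s(A) = √(5.3333) = 2.3094
  s(B) = √(3) = 1.7321
  s(C) = √(3.5833) = 1.893

Step 3 — r_{ij} = s_{ij} / (s_i · s_j):
  r[A,A] = 1 (diagonal).
  r[A,B] = 0 / (2.3094 · 1.7321) = 0 / 4 = 0
  r[A,C] = -2 / (2.3094 · 1.893) = -2 / 4.3716 = -0.4575
  r[B,B] = 1 (diagonal).
  r[B,C] = 2.5 / (1.7321 · 1.893) = 2.5 / 3.2787 = 0.7625
  r[C,C] = 1 (diagonal).

R is symmetric with unit diagonal. Assembling:

R = [[1, 0, -0.4575],
 [0, 1, 0.7625],
 [-0.4575, 0.7625, 1]]


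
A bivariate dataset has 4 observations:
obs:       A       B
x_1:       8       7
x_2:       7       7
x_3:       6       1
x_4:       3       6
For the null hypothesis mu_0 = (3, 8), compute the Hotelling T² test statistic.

Step 1 — sample mean vector:
  mean(A) = (8 + 7 + 6 + 3) / 4 = 24/4 = 6
  mean(B) = (7 + 7 + 1 + 6) / 4 = 21/4 = 5.25
  x̄ = (6, 5.25),  deviation x̄ - mu_0 = (6, 5.25) - (3, 8) = (3, -2.75).

Step 2 — sample covariance matrix, S[i,j] = (1/(n-1)) · Σ_k (x_{k,i} - mean_i) · (x_{k,j} - mean_j), divisor n-1 = 3:
  S[A,A] = ((2)·(2) + (1)·(1) + (0)·(0) + (-3)·(-3)) / 3 = 14/3 = 4.6667
  S[A,B] = ((2)·(1.75) + (1)·(1.75) + (0)·(-4.25) + (-3)·(0.75)) / 3 = 3/3 = 1
  S[B,B] = ((1.75)·(1.75) + (1.75)·(1.75) + (-4.25)·(-4.25) + (0.75)·(0.75)) / 3 = 24.75/3 = 8.25
  S = [[4.6667, 1],
 [1, 8.25]].

Step 3 — invert S. det(S) = 4.6667·8.25 - (1)² = 37.5.
  S^{-1} = (1/det) · [[d, -b], [-b, a]] = [[0.22, -0.0267],
 [-0.0267, 0.1244]].

Step 4 — quadratic form (x̄ - mu_0)^T · S^{-1} · (x̄ - mu_0):
  S^{-1} · (x̄ - mu_0) = (0.7333, -0.4222),
  (x̄ - mu_0)^T · [...] = (3)·(0.7333) + (-2.75)·(-0.4222) = 3.3611.

Step 5 — scale by n: T² = 4 · 3.3611 = 13.4444.

T² ≈ 13.4444


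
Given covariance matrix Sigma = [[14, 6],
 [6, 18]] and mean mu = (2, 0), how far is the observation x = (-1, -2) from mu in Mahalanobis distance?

Step 1 — centre the observation: (x - mu) = (-3, -2).

Step 2 — invert Sigma. det(Sigma) = 14·18 - (6)² = 216.
  Sigma^{-1} = (1/det) · [[d, -b], [-b, a]] = [[0.0833, -0.0278],
 [-0.0278, 0.0648]].

Step 3 — form the quadratic (x - mu)^T · Sigma^{-1} · (x - mu):
  Sigma^{-1} · (x - mu) = (-0.1944, -0.0463).
  (x - mu)^T · [Sigma^{-1} · (x - mu)] = (-3)·(-0.1944) + (-2)·(-0.0463) = 0.6759.

Step 4 — take square root: d = √(0.6759) ≈ 0.8221.

d(x, mu) = √(0.6759) ≈ 0.8221


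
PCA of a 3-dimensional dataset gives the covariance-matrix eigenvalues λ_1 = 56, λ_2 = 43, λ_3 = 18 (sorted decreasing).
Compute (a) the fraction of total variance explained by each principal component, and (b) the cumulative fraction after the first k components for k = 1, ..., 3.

Step 1 — total variance = trace(Sigma) = Σ λ_i = 56 + 43 + 18 = 117.

Step 2 — fraction explained by component i = λ_i / Σ λ:
  PC1: 56/117 = 0.4786
  PC2: 43/117 = 0.3675
  PC3: 18/117 = 0.1538

Step 3 — cumulative fraction after k components = (λ_1 + ... + λ_k) / Σ λ:
  k = 1: 56/117 = 0.4786
  k = 2: (56 + 43)/117 = 99/117 = 0.8462
  k = 3: (56 + 43 + 18)/117 = 117/117 = 1

Summary (fraction, with percent):

explained: PC1 0.4786 (47.86%), PC2 0.3675 (36.75%), PC3 0.1538 (15.38%);  cumulative: 0.4786, 0.8462, 1


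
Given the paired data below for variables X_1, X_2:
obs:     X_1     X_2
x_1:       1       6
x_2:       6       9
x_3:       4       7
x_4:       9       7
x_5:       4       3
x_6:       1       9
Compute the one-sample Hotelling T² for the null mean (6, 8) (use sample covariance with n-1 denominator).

Step 1 — sample mean vector:
  mean(X_1) = (1 + 6 + 4 + 9 + 4 + 1) / 6 = 25/6 = 4.1667
  mean(X_2) = (6 + 9 + 7 + 7 + 3 + 9) / 6 = 41/6 = 6.8333
  x̄ = (4.1667, 6.8333),  deviation x̄ - mu_0 = (4.1667, 6.8333) - (6, 8) = (-1.8333, -1.1667).

Step 2 — sample covariance matrix, S[i,j] = (1/(n-1)) · Σ_k (x_{k,i} - mean_i) · (x_{k,j} - mean_j), divisor n-1 = 5:
  S[X_1,X_1] = ((-3.1667)·(-3.1667) + (1.8333)·(1.8333) + (-0.1667)·(-0.1667) + (4.8333)·(4.8333) + (-0.1667)·(-0.1667) + (-3.1667)·(-3.1667)) / 5 = 46.8333/5 = 9.3667
  S[X_1,X_2] = ((-3.1667)·(-0.8333) + (1.8333)·(2.1667) + (-0.1667)·(0.1667) + (4.8333)·(0.1667) + (-0.1667)·(-3.8333) + (-3.1667)·(2.1667)) / 5 = 1.1667/5 = 0.2333
  S[X_2,X_2] = ((-0.8333)·(-0.8333) + (2.1667)·(2.1667) + (0.1667)·(0.1667) + (0.1667)·(0.1667) + (-3.8333)·(-3.8333) + (2.1667)·(2.1667)) / 5 = 24.8333/5 = 4.9667
  S = [[9.3667, 0.2333],
 [0.2333, 4.9667]].

Step 3 — invert S. det(S) = 9.3667·4.9667 - (0.2333)² = 46.4667.
  S^{-1} = (1/det) · [[d, -b], [-b, a]] = [[0.1069, -0.005],
 [-0.005, 0.2016]].

Step 4 — quadratic form (x̄ - mu_0)^T · S^{-1} · (x̄ - mu_0):
  S^{-1} · (x̄ - mu_0) = (-0.1901, -0.226),
  (x̄ - mu_0)^T · [...] = (-1.8333)·(-0.1901) + (-1.1667)·(-0.226) = 0.6121.

Step 5 — scale by n: T² = 6 · 0.6121 = 3.6729.

T² ≈ 3.6729


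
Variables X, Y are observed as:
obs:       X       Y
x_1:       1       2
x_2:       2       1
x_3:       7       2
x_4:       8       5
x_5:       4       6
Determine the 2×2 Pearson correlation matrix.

Step 1 — column means:
  mean(X) = (1 + 2 + 7 + 8 + 4) / 5 = 22/5 = 4.4
  mean(Y) = (2 + 1 + 2 + 5 + 6) / 5 = 16/5 = 3.2

Step 2 — sample variances and covariances s[i,j] = (1/(n-1)) · Σ_k (x_{k,i} - mean_i) · (x_{k,j} - mean_j), with n-1 = 4:
  s[X,X] = ((-3.4)·(-3.4) + (-2.4)·(-2.4) + (2.6)·(2.6) + (3.6)·(3.6) + (-0.4)·(-0.4)) / 4 = 37.2/4 = 9.3
  s[X,Y] = ((-3.4)·(-1.2) + (-2.4)·(-2.2) + (2.6)·(-1.2) + (3.6)·(1.8) + (-0.4)·(2.8)) / 4 = 11.6/4 = 2.9
  s[Y,Y] = ((-1.2)·(-1.2) + (-2.2)·(-2.2) + (-1.2)·(-1.2) + (1.8)·(1.8) + (2.8)·(2.8)) / 4 = 18.8/4 = 4.7
  Sample standard deviations s_i = √(s[i,i]):
  s(X) = √(9.3) = 3.0496
  s(Y) = √(4.7) = 2.1679

Step 3 — r_{ij} = s_{ij} / (s_i · s_j):
  r[X,X] = 1 (diagonal).
  r[X,Y] = 2.9 / (3.0496 · 2.1679) = 2.9 / 6.6114 = 0.4386
  r[Y,Y] = 1 (diagonal).

R is symmetric with unit diagonal. Assembling:

R = [[1, 0.4386],
 [0.4386, 1]]


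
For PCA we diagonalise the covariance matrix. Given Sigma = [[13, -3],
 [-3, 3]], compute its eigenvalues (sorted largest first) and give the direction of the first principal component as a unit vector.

Step 1 — characteristic polynomial of 2×2 Sigma:
  det(Sigma - λI) = λ² - trace · λ + det = 0.
  trace = 13 + 3 = 16, det = 13·3 - (-3)² = 30.
Step 2 — discriminant:
  Δ = trace² - 4·det = 256 - 120 = 136.
Step 3 — eigenvalues:
  λ = (trace ± √Δ)/2 = (16 ± 11.6619)/2,
  λ_1 = 13.831,  λ_2 = 2.169.

Step 4 — unit eigenvector for λ_1: solve (Sigma - λ_1 I)v = 0. First row:
  (13 - 13.831)·v_x + (-3)·v_y = 0, i.e. (-0.831)·v_x + (-3)·v_y = 0,
  so v ∝ (b, λ_1 - a) = (-3, 0.831); multiply by -1 so the first entry is positive: u = (3, -0.831).
  ||u|| = √((3)² + (-0.831)²) = √(9.6905) ≈ 3.113,
  v_1 = u/||u|| ≈ (0.9637, -0.2669) (||v_1|| = 1).

λ_1 = 13.831,  λ_2 = 2.169;  v_1 ≈ (0.9637, -0.2669)


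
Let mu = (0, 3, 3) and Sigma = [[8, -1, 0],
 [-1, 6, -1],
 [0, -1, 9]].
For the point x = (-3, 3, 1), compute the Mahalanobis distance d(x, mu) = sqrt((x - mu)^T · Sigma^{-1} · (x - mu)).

Step 1 — centre the observation: (x - mu) = (-3, 0, -2).

Step 2 — invert Sigma (cofactor / det for 3×3, or solve directly):
  Sigma^{-1} = [[0.1277, 0.0217, 0.0024],
 [0.0217, 0.1735, 0.0193],
 [0.0024, 0.0193, 0.1133]].

Step 3 — form the quadratic (x - mu)^T · Sigma^{-1} · (x - mu):
  Sigma^{-1} · (x - mu) = (-0.388, -0.1036, -0.2337).
  (x - mu)^T · [Sigma^{-1} · (x - mu)] = (-3)·(-0.388) + (0)·(-0.1036) + (-2)·(-0.2337) = 1.6313.

Step 4 — take square root: d = √(1.6313) ≈ 1.2772.

d(x, mu) = √(1.6313) ≈ 1.2772


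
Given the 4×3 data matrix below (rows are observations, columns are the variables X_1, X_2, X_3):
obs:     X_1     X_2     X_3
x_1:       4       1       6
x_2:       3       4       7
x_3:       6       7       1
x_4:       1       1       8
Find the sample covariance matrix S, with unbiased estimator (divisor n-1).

Step 1 — column means:
  mean(X_1) = (4 + 3 + 6 + 1) / 4 = 14/4 = 3.5
  mean(X_2) = (1 + 4 + 7 + 1) / 4 = 13/4 = 3.25
  mean(X_3) = (6 + 7 + 1 + 8) / 4 = 22/4 = 5.5

Step 2 — sample covariance S[i,j] = (1/(n-1)) · Σ_k (x_{k,i} - mean_i) · (x_{k,j} - mean_j), with n-1 = 3.
  S[X_1,X_1] = ((0.5)·(0.5) + (-0.5)·(-0.5) + (2.5)·(2.5) + (-2.5)·(-2.5)) / 3 = 13/3 = 4.3333
  S[X_1,X_2] = ((0.5)·(-2.25) + (-0.5)·(0.75) + (2.5)·(3.75) + (-2.5)·(-2.25)) / 3 = 13.5/3 = 4.5
  S[X_1,X_3] = ((0.5)·(0.5) + (-0.5)·(1.5) + (2.5)·(-4.5) + (-2.5)·(2.5)) / 3 = -18/3 = -6
  S[X_2,X_2] = ((-2.25)·(-2.25) + (0.75)·(0.75) + (3.75)·(3.75) + (-2.25)·(-2.25)) / 3 = 24.75/3 = 8.25
  S[X_2,X_3] = ((-2.25)·(0.5) + (0.75)·(1.5) + (3.75)·(-4.5) + (-2.25)·(2.5)) / 3 = -22.5/3 = -7.5
  S[X_3,X_3] = ((0.5)·(0.5) + (1.5)·(1.5) + (-4.5)·(-4.5) + (2.5)·(2.5)) / 3 = 29/3 = 9.6667

S is symmetric (S[j,i] = S[i,j]). Assembling:

S = [[4.3333, 4.5, -6],
 [4.5, 8.25, -7.5],
 [-6, -7.5, 9.6667]]


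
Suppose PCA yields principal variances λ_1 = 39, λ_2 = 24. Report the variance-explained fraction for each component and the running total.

Step 1 — total variance = trace(Sigma) = Σ λ_i = 39 + 24 = 63.

Step 2 — fraction explained by component i = λ_i / Σ λ:
  PC1: 39/63 = 0.619
  PC2: 24/63 = 0.381

Step 3 — cumulative fraction after k components = (λ_1 + ... + λ_k) / Σ λ:
  k = 1: 39/63 = 0.619
  k = 2: (39 + 24)/63 = 63/63 = 1

Summary (fraction, with percent):

explained: PC1 0.619 (61.9%), PC2 0.381 (38.1%);  cumulative: 0.619, 1


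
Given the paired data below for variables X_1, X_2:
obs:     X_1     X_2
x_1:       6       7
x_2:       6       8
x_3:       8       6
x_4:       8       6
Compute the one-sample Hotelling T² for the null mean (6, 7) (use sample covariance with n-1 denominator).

Step 1 — sample mean vector:
  mean(X_1) = (6 + 6 + 8 + 8) / 4 = 28/4 = 7
  mean(X_2) = (7 + 8 + 6 + 6) / 4 = 27/4 = 6.75
  x̄ = (7, 6.75),  deviation x̄ - mu_0 = (7, 6.75) - (6, 7) = (1, -0.25).

Step 2 — sample covariance matrix, S[i,j] = (1/(n-1)) · Σ_k (x_{k,i} - mean_i) · (x_{k,j} - mean_j), divisor n-1 = 3:
  S[X_1,X_1] = ((-1)·(-1) + (-1)·(-1) + (1)·(1) + (1)·(1)) / 3 = 4/3 = 1.3333
  S[X_1,X_2] = ((-1)·(0.25) + (-1)·(1.25) + (1)·(-0.75) + (1)·(-0.75)) / 3 = -3/3 = -1
  S[X_2,X_2] = ((0.25)·(0.25) + (1.25)·(1.25) + (-0.75)·(-0.75) + (-0.75)·(-0.75)) / 3 = 2.75/3 = 0.9167
  S = [[1.3333, -1],
 [-1, 0.9167]].

Step 3 — invert S. det(S) = 1.3333·0.9167 - (-1)² = 0.2222.
  S^{-1} = (1/det) · [[d, -b], [-b, a]] = [[4.125, 4.5],
 [4.5, 6]].

Step 4 — quadratic form (x̄ - mu_0)^T · S^{-1} · (x̄ - mu_0):
  S^{-1} · (x̄ - mu_0) = (3, 3),
  (x̄ - mu_0)^T · [...] = (1)·(3) + (-0.25)·(3) = 2.25.

Step 5 — scale by n: T² = 4 · 2.25 = 9.

T² ≈ 9


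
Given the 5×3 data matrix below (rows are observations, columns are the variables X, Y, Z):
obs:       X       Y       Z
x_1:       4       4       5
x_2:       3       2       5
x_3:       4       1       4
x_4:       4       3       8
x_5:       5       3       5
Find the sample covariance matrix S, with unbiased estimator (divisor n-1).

Step 1 — column means:
  mean(X) = (4 + 3 + 4 + 4 + 5) / 5 = 20/5 = 4
  mean(Y) = (4 + 2 + 1 + 3 + 3) / 5 = 13/5 = 2.6
  mean(Z) = (5 + 5 + 4 + 8 + 5) / 5 = 27/5 = 5.4

Step 2 — sample covariance S[i,j] = (1/(n-1)) · Σ_k (x_{k,i} - mean_i) · (x_{k,j} - mean_j), with n-1 = 4.
  S[X,X] = ((0)·(0) + (-1)·(-1) + (0)·(0) + (0)·(0) + (1)·(1)) / 4 = 2/4 = 0.5
  S[X,Y] = ((0)·(1.4) + (-1)·(-0.6) + (0)·(-1.6) + (0)·(0.4) + (1)·(0.4)) / 4 = 1/4 = 0.25
  S[X,Z] = ((0)·(-0.4) + (-1)·(-0.4) + (0)·(-1.4) + (0)·(2.6) + (1)·(-0.4)) / 4 = 0/4 = 0
  S[Y,Y] = ((1.4)·(1.4) + (-0.6)·(-0.6) + (-1.6)·(-1.6) + (0.4)·(0.4) + (0.4)·(0.4)) / 4 = 5.2/4 = 1.3
  S[Y,Z] = ((1.4)·(-0.4) + (-0.6)·(-0.4) + (-1.6)·(-1.4) + (0.4)·(2.6) + (0.4)·(-0.4)) / 4 = 2.8/4 = 0.7
  S[Z,Z] = ((-0.4)·(-0.4) + (-0.4)·(-0.4) + (-1.4)·(-1.4) + (2.6)·(2.6) + (-0.4)·(-0.4)) / 4 = 9.2/4 = 2.3

S is symmetric (S[j,i] = S[i,j]). Assembling:

S = [[0.5, 0.25, 0],
 [0.25, 1.3, 0.7],
 [0, 0.7, 2.3]]


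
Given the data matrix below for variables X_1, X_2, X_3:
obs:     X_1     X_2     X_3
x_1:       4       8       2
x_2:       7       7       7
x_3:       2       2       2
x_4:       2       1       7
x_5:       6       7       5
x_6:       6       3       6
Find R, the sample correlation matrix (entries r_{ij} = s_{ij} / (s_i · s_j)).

Step 1 — column means:
  mean(X_1) = (4 + 7 + 2 + 2 + 6 + 6) / 6 = 27/6 = 4.5
  mean(X_2) = (8 + 7 + 2 + 1 + 7 + 3) / 6 = 28/6 = 4.6667
  mean(X_3) = (2 + 7 + 2 + 7 + 5 + 6) / 6 = 29/6 = 4.8333

Step 2 — sample variances and covariances s[i,j] = (1/(n-1)) · Σ_k (x_{k,i} - mean_i) · (x_{k,j} - mean_j), with n-1 = 5:
  s[X_1,X_1] = ((-0.5)·(-0.5) + (2.5)·(2.5) + (-2.5)·(-2.5) + (-2.5)·(-2.5) + (1.5)·(1.5) + (1.5)·(1.5)) / 5 = 23.5/5 = 4.7
  s[X_1,X_2] = ((-0.5)·(3.3333) + (2.5)·(2.3333) + (-2.5)·(-2.6667) + (-2.5)·(-3.6667) + (1.5)·(2.3333) + (1.5)·(-1.6667)) / 5 = 21/5 = 4.2
  s[X_1,X_3] = ((-0.5)·(-2.8333) + (2.5)·(2.1667) + (-2.5)·(-2.8333) + (-2.5)·(2.1667) + (1.5)·(0.1667) + (1.5)·(1.1667)) / 5 = 10.5/5 = 2.1
  s[X_2,X_2] = ((3.3333)·(3.3333) + (2.3333)·(2.3333) + (-2.6667)·(-2.6667) + (-3.6667)·(-3.6667) + (2.3333)·(2.3333) + (-1.6667)·(-1.6667)) / 5 = 45.3333/5 = 9.0667
  s[X_2,X_3] = ((3.3333)·(-2.8333) + (2.3333)·(2.1667) + (-2.6667)·(-2.8333) + (-3.6667)·(2.1667) + (2.3333)·(0.1667) + (-1.6667)·(1.1667)) / 5 = -6.3333/5 = -1.2667
  s[X_3,X_3] = ((-2.8333)·(-2.8333) + (2.1667)·(2.1667) + (-2.8333)·(-2.8333) + (2.1667)·(2.1667) + (0.1667)·(0.1667) + (1.1667)·(1.1667)) / 5 = 26.8333/5 = 5.3667
  Sample standard deviations s_i = √(s[i,i]):
  s(X_1) = √(4.7) = 2.1679
  s(X_2) = √(9.0667) = 3.0111
  s(X_3) = √(5.3667) = 2.3166

Step 3 — r_{ij} = s_{ij} / (s_i · s_j):
  r[X_1,X_1] = 1 (diagonal).
  r[X_1,X_2] = 4.2 / (2.1679 · 3.0111) = 4.2 / 6.5279 = 0.6434
  r[X_1,X_3] = 2.1 / (2.1679 · 2.3166) = 2.1 / 5.0223 = 0.4181
  r[X_2,X_2] = 1 (diagonal).
  r[X_2,X_3] = -1.2667 / (3.0111 · 2.3166) = -1.2667 / 6.9755 = -0.1816
  r[X_3,X_3] = 1 (diagonal).

R is symmetric with unit diagonal. Assembling:

R = [[1, 0.6434, 0.4181],
 [0.6434, 1, -0.1816],
 [0.4181, -0.1816, 1]]


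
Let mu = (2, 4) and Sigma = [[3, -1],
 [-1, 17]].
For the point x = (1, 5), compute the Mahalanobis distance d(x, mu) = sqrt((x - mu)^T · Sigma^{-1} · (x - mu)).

Step 1 — centre the observation: (x - mu) = (-1, 1).

Step 2 — invert Sigma. det(Sigma) = 3·17 - (-1)² = 50.
  Sigma^{-1} = (1/det) · [[d, -b], [-b, a]] = [[0.34, 0.02],
 [0.02, 0.06]].

Step 3 — form the quadratic (x - mu)^T · Sigma^{-1} · (x - mu):
  Sigma^{-1} · (x - mu) = (-0.32, 0.04).
  (x - mu)^T · [Sigma^{-1} · (x - mu)] = (-1)·(-0.32) + (1)·(0.04) = 0.36.

Step 4 — take square root: d = √(0.36) ≈ 0.6.

d(x, mu) = √(0.36) ≈ 0.6


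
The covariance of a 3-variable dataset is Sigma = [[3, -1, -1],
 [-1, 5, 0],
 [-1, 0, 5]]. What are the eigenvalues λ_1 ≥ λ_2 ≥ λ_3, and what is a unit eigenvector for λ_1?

Step 1 — characteristic polynomial p(λ) = det(λI - Sigma) = λ³ - tr·λ² + c_1·λ - det, where tr = trace, c_1 = sum of the principal 2×2 minors, det = det(Sigma):
  tr = 3 + 5 + 5 = 13,
  c_1 = (3·5 - (-1)²) + (3·5 - (-1)²) + (5·5 - (0)²) = 14 + 14 + 25 = 53,
  det = 3·(5·5 - (0)²) - (-1)·((-1)·5 - (0)·(-1)) + (-1)·((-1)·(0) - 5·(-1)) = 3·(25) - (-1)·(-5) + (-1)·(5) = 65.
  So p(λ) = λ³ - 13λ² + 53λ - 65.
Step 2 — look for an integer root (rational root theorem: any rational root is an integer divisor of 65). Testing λ = 5:
  p(5) = 125 - 325 + 265 - 65 = 0  ✓
  Dividing out (λ - 5): p(λ) = (λ - 5)(λ² - 8λ + 13).
Step 3 — remaining eigenvalues from the quadratic λ² - 8λ + 13 = 0:
  Δ = 8² - 4·13 = 64 - 52 = 12,  λ = (8 ± √12)/2 = (8 ± 3.4641)/2 ≈ 5.7321 or 2.2679.
  Sorted: λ_1 = 5.7321,  λ_2 = 5,  λ_3 = 2.2679  (check: sum = 13 = tr ✓).

Step 4 — unit eigenvector for λ_1 ≈ 5.7321: v spans the null space of (Sigma - λ_1 I), whose rows are
  r_1 = (-2.7321, -1, -1),  r_2 = (-1, -0.7321, 0),  r_3 = (-1, 0, -0.7321).
  v is orthogonal to every row, so take v ∝ r_1 × r_2 = ((-1)·(0) - (-1)·(-0.7321), (-1)·(-1) - (-2.7321)·(0), (-2.7321)·(-0.7321) - (-1)·(-1)) ≈ (-0.7321, 1, 1).
  Rescale (multiply by -1 so the first nonzero entry is positive): u = (0.7321, -1, -1).
  ||u|| = √((0.7321)² + (-1)² + (-1)²) = √(2.5359) ≈ 1.5925,  v_1 = u/||u|| ≈ (0.4597, -0.628, -0.628) (||v_1|| = 1).

λ_1 = 5.7321,  λ_2 = 5,  λ_3 = 2.2679;  v_1 ≈ (0.4597, -0.628, -0.628)


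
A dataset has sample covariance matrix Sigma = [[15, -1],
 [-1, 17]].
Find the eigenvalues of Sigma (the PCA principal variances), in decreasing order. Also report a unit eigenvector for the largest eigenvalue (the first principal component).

Step 1 — characteristic polynomial of 2×2 Sigma:
  det(Sigma - λI) = λ² - trace · λ + det = 0.
  trace = 15 + 17 = 32, det = 15·17 - (-1)² = 254.
Step 2 — discriminant:
  Δ = trace² - 4·det = 1024 - 1016 = 8.
Step 3 — eigenvalues:
  λ = (trace ± √Δ)/2 = (32 ± 2.8284)/2,
  λ_1 = 17.4142,  λ_2 = 14.5858.

Step 4 — unit eigenvector for λ_1: solve (Sigma - λ_1 I)v = 0. First row:
  (15 - 17.4142)·v_x + (-1)·v_y = 0, i.e. (-2.4142)·v_x + (-1)·v_y = 0,
  so v ∝ (b, λ_1 - a) = (-1, 2.4142); multiply by -1 so the first entry is positive: u = (1, -2.4142).
  ||u|| = √((1)² + (-2.4142)²) = √(6.8284) ≈ 2.6131,
  v_1 = u/||u|| ≈ (0.3827, -0.9239) (||v_1|| = 1).

λ_1 = 17.4142,  λ_2 = 14.5858;  v_1 ≈ (0.3827, -0.9239)


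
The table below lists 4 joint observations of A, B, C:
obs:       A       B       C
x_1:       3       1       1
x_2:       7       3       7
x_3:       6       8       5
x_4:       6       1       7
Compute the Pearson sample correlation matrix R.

Step 1 — column means:
  mean(A) = (3 + 7 + 6 + 6) / 4 = 22/4 = 5.5
  mean(B) = (1 + 3 + 8 + 1) / 4 = 13/4 = 3.25
  mean(C) = (1 + 7 + 5 + 7) / 4 = 20/4 = 5

Step 2 — sample variances and covariances s[i,j] = (1/(n-1)) · Σ_k (x_{k,i} - mean_i) · (x_{k,j} - mean_j), with n-1 = 3:
  s[A,A] = ((-2.5)·(-2.5) + (1.5)·(1.5) + (0.5)·(0.5) + (0.5)·(0.5)) / 3 = 9/3 = 3
  s[A,B] = ((-2.5)·(-2.25) + (1.5)·(-0.25) + (0.5)·(4.75) + (0.5)·(-2.25)) / 3 = 6.5/3 = 2.1667
  s[A,C] = ((-2.5)·(-4) + (1.5)·(2) + (0.5)·(0) + (0.5)·(2)) / 3 = 14/3 = 4.6667
  s[B,B] = ((-2.25)·(-2.25) + (-0.25)·(-0.25) + (4.75)·(4.75) + (-2.25)·(-2.25)) / 3 = 32.75/3 = 10.9167
  s[B,C] = ((-2.25)·(-4) + (-0.25)·(2) + (4.75)·(0) + (-2.25)·(2)) / 3 = 4/3 = 1.3333
  s[C,C] = ((-4)·(-4) + (2)·(2) + (0)·(0) + (2)·(2)) / 3 = 24/3 = 8
  Sample standard deviations s_i = √(s[i,i]):
  s(A) = √(3) = 1.7321
  s(B) = √(10.9167) = 3.304
  s(C) = √(8) = 2.8284

Step 3 — r_{ij} = s_{ij} / (s_i · s_j):
  r[A,A] = 1 (diagonal).
  r[A,B] = 2.1667 / (1.7321 · 3.304) = 2.1667 / 5.7228 = 0.3786
  r[A,C] = 4.6667 / (1.7321 · 2.8284) = 4.6667 / 4.899 = 0.9526
  r[B,B] = 1 (diagonal).
  r[B,C] = 1.3333 / (3.304 · 2.8284) = 1.3333 / 9.3452 = 0.1427
  r[C,C] = 1 (diagonal).

R is symmetric with unit diagonal. Assembling:

R = [[1, 0.3786, 0.9526],
 [0.3786, 1, 0.1427],
 [0.9526, 0.1427, 1]]


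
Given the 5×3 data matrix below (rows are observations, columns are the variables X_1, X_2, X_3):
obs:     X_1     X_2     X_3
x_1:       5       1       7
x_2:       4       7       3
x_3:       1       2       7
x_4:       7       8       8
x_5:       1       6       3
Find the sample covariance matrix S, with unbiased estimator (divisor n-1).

Step 1 — column means:
  mean(X_1) = (5 + 4 + 1 + 7 + 1) / 5 = 18/5 = 3.6
  mean(X_2) = (1 + 7 + 2 + 8 + 6) / 5 = 24/5 = 4.8
  mean(X_3) = (7 + 3 + 7 + 8 + 3) / 5 = 28/5 = 5.6

Step 2 — sample covariance S[i,j] = (1/(n-1)) · Σ_k (x_{k,i} - mean_i) · (x_{k,j} - mean_j), with n-1 = 4.
  S[X_1,X_1] = ((1.4)·(1.4) + (0.4)·(0.4) + (-2.6)·(-2.6) + (3.4)·(3.4) + (-2.6)·(-2.6)) / 4 = 27.2/4 = 6.8
  S[X_1,X_2] = ((1.4)·(-3.8) + (0.4)·(2.2) + (-2.6)·(-2.8) + (3.4)·(3.2) + (-2.6)·(1.2)) / 4 = 10.6/4 = 2.65
  S[X_1,X_3] = ((1.4)·(1.4) + (0.4)·(-2.6) + (-2.6)·(1.4) + (3.4)·(2.4) + (-2.6)·(-2.6)) / 4 = 12.2/4 = 3.05
  S[X_2,X_2] = ((-3.8)·(-3.8) + (2.2)·(2.2) + (-2.8)·(-2.8) + (3.2)·(3.2) + (1.2)·(1.2)) / 4 = 38.8/4 = 9.7
  S[X_2,X_3] = ((-3.8)·(1.4) + (2.2)·(-2.6) + (-2.8)·(1.4) + (3.2)·(2.4) + (1.2)·(-2.6)) / 4 = -10.4/4 = -2.6
  S[X_3,X_3] = ((1.4)·(1.4) + (-2.6)·(-2.6) + (1.4)·(1.4) + (2.4)·(2.4) + (-2.6)·(-2.6)) / 4 = 23.2/4 = 5.8

S is symmetric (S[j,i] = S[i,j]). Assembling:

S = [[6.8, 2.65, 3.05],
 [2.65, 9.7, -2.6],
 [3.05, -2.6, 5.8]]


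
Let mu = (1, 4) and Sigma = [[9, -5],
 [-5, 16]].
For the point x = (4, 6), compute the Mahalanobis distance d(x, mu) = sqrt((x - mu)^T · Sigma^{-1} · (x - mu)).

Step 1 — centre the observation: (x - mu) = (3, 2).

Step 2 — invert Sigma. det(Sigma) = 9·16 - (-5)² = 119.
  Sigma^{-1} = (1/det) · [[d, -b], [-b, a]] = [[0.1345, 0.042],
 [0.042, 0.0756]].

Step 3 — form the quadratic (x - mu)^T · Sigma^{-1} · (x - mu):
  Sigma^{-1} · (x - mu) = (0.4874, 0.2773).
  (x - mu)^T · [Sigma^{-1} · (x - mu)] = (3)·(0.4874) + (2)·(0.2773) = 2.0168.

Step 4 — take square root: d = √(2.0168) ≈ 1.4201.

d(x, mu) = √(2.0168) ≈ 1.4201


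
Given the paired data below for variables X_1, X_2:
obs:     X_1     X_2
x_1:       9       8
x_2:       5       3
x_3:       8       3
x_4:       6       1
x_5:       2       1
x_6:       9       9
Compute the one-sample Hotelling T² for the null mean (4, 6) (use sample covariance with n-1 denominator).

Step 1 — sample mean vector:
  mean(X_1) = (9 + 5 + 8 + 6 + 2 + 9) / 6 = 39/6 = 6.5
  mean(X_2) = (8 + 3 + 3 + 1 + 1 + 9) / 6 = 25/6 = 4.1667
  x̄ = (6.5, 4.1667),  deviation x̄ - mu_0 = (6.5, 4.1667) - (4, 6) = (2.5, -1.8333).

Step 2 — sample covariance matrix, S[i,j] = (1/(n-1)) · Σ_k (x_{k,i} - mean_i) · (x_{k,j} - mean_j), divisor n-1 = 5:
  S[X_1,X_1] = ((2.5)·(2.5) + (-1.5)·(-1.5) + (1.5)·(1.5) + (-0.5)·(-0.5) + (-4.5)·(-4.5) + (2.5)·(2.5)) / 5 = 37.5/5 = 7.5
  S[X_1,X_2] = ((2.5)·(3.8333) + (-1.5)·(-1.1667) + (1.5)·(-1.1667) + (-0.5)·(-3.1667) + (-4.5)·(-3.1667) + (2.5)·(4.8333)) / 5 = 37.5/5 = 7.5
  S[X_2,X_2] = ((3.8333)·(3.8333) + (-1.1667)·(-1.1667) + (-1.1667)·(-1.1667) + (-3.1667)·(-3.1667) + (-3.1667)·(-3.1667) + (4.8333)·(4.8333)) / 5 = 60.8333/5 = 12.1667
  S = [[7.5, 7.5],
 [7.5, 12.1667]].

Step 3 — invert S. det(S) = 7.5·12.1667 - (7.5)² = 35.
  S^{-1} = (1/det) · [[d, -b], [-b, a]] = [[0.3476, -0.2143],
 [-0.2143, 0.2143]].

Step 4 — quadratic form (x̄ - mu_0)^T · S^{-1} · (x̄ - mu_0):
  S^{-1} · (x̄ - mu_0) = (1.2619, -0.9286),
  (x̄ - mu_0)^T · [...] = (2.5)·(1.2619) + (-1.8333)·(-0.9286) = 4.8571.

Step 5 — scale by n: T² = 6 · 4.8571 = 29.1429.

T² ≈ 29.1429


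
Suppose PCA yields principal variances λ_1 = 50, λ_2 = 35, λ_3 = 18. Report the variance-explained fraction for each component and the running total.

Step 1 — total variance = trace(Sigma) = Σ λ_i = 50 + 35 + 18 = 103.

Step 2 — fraction explained by component i = λ_i / Σ λ:
  PC1: 50/103 = 0.4854
  PC2: 35/103 = 0.3398
  PC3: 18/103 = 0.1748

Step 3 — cumulative fraction after k components = (λ_1 + ... + λ_k) / Σ λ:
  k = 1: 50/103 = 0.4854
  k = 2: (50 + 35)/103 = 85/103 = 0.8252
  k = 3: (50 + 35 + 18)/103 = 103/103 = 1

Summary (fraction, with percent):

explained: PC1 0.4854 (48.54%), PC2 0.3398 (33.98%), PC3 0.1748 (17.48%);  cumulative: 0.4854, 0.8252, 1


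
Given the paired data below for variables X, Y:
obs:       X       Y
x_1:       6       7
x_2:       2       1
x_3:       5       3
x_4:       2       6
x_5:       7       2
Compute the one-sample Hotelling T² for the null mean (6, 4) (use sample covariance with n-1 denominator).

Step 1 — sample mean vector:
  mean(X) = (6 + 2 + 5 + 2 + 7) / 5 = 22/5 = 4.4
  mean(Y) = (7 + 1 + 3 + 6 + 2) / 5 = 19/5 = 3.8
  x̄ = (4.4, 3.8),  deviation x̄ - mu_0 = (4.4, 3.8) - (6, 4) = (-1.6, -0.2).

Step 2 — sample covariance matrix, S[i,j] = (1/(n-1)) · Σ_k (x_{k,i} - mean_i) · (x_{k,j} - mean_j), divisor n-1 = 4:
  S[X,X] = ((1.6)·(1.6) + (-2.4)·(-2.4) + (0.6)·(0.6) + (-2.4)·(-2.4) + (2.6)·(2.6)) / 4 = 21.2/4 = 5.3
  S[X,Y] = ((1.6)·(3.2) + (-2.4)·(-2.8) + (0.6)·(-0.8) + (-2.4)·(2.2) + (2.6)·(-1.8)) / 4 = 1.4/4 = 0.35
  S[Y,Y] = ((3.2)·(3.2) + (-2.8)·(-2.8) + (-0.8)·(-0.8) + (2.2)·(2.2) + (-1.8)·(-1.8)) / 4 = 26.8/4 = 6.7
  S = [[5.3, 0.35],
 [0.35, 6.7]].

Step 3 — invert S. det(S) = 5.3·6.7 - (0.35)² = 35.3875.
  S^{-1} = (1/det) · [[d, -b], [-b, a]] = [[0.1893, -0.0099],
 [-0.0099, 0.1498]].

Step 4 — quadratic form (x̄ - mu_0)^T · S^{-1} · (x̄ - mu_0):
  S^{-1} · (x̄ - mu_0) = (-0.301, -0.0141),
  (x̄ - mu_0)^T · [...] = (-1.6)·(-0.301) + (-0.2)·(-0.0141) = 0.4844.

Step 5 — scale by n: T² = 5 · 0.4844 = 2.4218.

T² ≈ 2.4218


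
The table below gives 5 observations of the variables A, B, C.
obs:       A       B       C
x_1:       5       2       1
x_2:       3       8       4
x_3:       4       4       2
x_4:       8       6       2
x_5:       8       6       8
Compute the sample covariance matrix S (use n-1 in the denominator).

Step 1 — column means:
  mean(A) = (5 + 3 + 4 + 8 + 8) / 5 = 28/5 = 5.6
  mean(B) = (2 + 8 + 4 + 6 + 6) / 5 = 26/5 = 5.2
  mean(C) = (1 + 4 + 2 + 2 + 8) / 5 = 17/5 = 3.4

Step 2 — sample covariance S[i,j] = (1/(n-1)) · Σ_k (x_{k,i} - mean_i) · (x_{k,j} - mean_j), with n-1 = 4.
  S[A,A] = ((-0.6)·(-0.6) + (-2.6)·(-2.6) + (-1.6)·(-1.6) + (2.4)·(2.4) + (2.4)·(2.4)) / 4 = 21.2/4 = 5.3
  S[A,B] = ((-0.6)·(-3.2) + (-2.6)·(2.8) + (-1.6)·(-1.2) + (2.4)·(0.8) + (2.4)·(0.8)) / 4 = 0.4/4 = 0.1
  S[A,C] = ((-0.6)·(-2.4) + (-2.6)·(0.6) + (-1.6)·(-1.4) + (2.4)·(-1.4) + (2.4)·(4.6)) / 4 = 9.8/4 = 2.45
  S[B,B] = ((-3.2)·(-3.2) + (2.8)·(2.8) + (-1.2)·(-1.2) + (0.8)·(0.8) + (0.8)·(0.8)) / 4 = 20.8/4 = 5.2
  S[B,C] = ((-3.2)·(-2.4) + (2.8)·(0.6) + (-1.2)·(-1.4) + (0.8)·(-1.4) + (0.8)·(4.6)) / 4 = 13.6/4 = 3.4
  S[C,C] = ((-2.4)·(-2.4) + (0.6)·(0.6) + (-1.4)·(-1.4) + (-1.4)·(-1.4) + (4.6)·(4.6)) / 4 = 31.2/4 = 7.8

S is symmetric (S[j,i] = S[i,j]). Assembling:

S = [[5.3, 0.1, 2.45],
 [0.1, 5.2, 3.4],
 [2.45, 3.4, 7.8]]


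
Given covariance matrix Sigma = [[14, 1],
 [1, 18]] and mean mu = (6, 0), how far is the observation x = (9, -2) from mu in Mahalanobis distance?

Step 1 — centre the observation: (x - mu) = (3, -2).

Step 2 — invert Sigma. det(Sigma) = 14·18 - (1)² = 251.
  Sigma^{-1} = (1/det) · [[d, -b], [-b, a]] = [[0.0717, -0.004],
 [-0.004, 0.0558]].

Step 3 — form the quadratic (x - mu)^T · Sigma^{-1} · (x - mu):
  Sigma^{-1} · (x - mu) = (0.2231, -0.1235).
  (x - mu)^T · [Sigma^{-1} · (x - mu)] = (3)·(0.2231) + (-2)·(-0.1235) = 0.9163.

Step 4 — take square root: d = √(0.9163) ≈ 0.9573.

d(x, mu) = √(0.9163) ≈ 0.9573


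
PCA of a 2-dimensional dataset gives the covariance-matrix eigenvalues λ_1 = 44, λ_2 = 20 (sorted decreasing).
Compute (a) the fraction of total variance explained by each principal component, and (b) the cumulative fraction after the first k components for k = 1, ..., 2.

Step 1 — total variance = trace(Sigma) = Σ λ_i = 44 + 20 = 64.

Step 2 — fraction explained by component i = λ_i / Σ λ:
  PC1: 44/64 = 0.6875
  PC2: 20/64 = 0.3125

Step 3 — cumulative fraction after k components = (λ_1 + ... + λ_k) / Σ λ:
  k = 1: 44/64 = 0.6875
  k = 2: (44 + 20)/64 = 64/64 = 1

Summary (fraction, with percent):

explained: PC1 0.6875 (68.75%), PC2 0.3125 (31.25%);  cumulative: 0.6875, 1


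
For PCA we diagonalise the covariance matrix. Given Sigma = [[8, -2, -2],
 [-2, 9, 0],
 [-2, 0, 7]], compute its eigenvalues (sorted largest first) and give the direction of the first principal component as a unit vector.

Step 1 — characteristic polynomial p(λ) = det(λI - Sigma) = λ³ - tr·λ² + c_1·λ - det, where tr = trace, c_1 = sum of the principal 2×2 minors, det = det(Sigma):
  tr = 8 + 9 + 7 = 24,
  c_1 = (8·9 - (-2)²) + (8·7 - (-2)²) + (9·7 - (0)²) = 68 + 52 + 63 = 183,
  det = 8·(9·7 - (0)²) - (-2)·((-2)·7 - (0)·(-2)) + (-2)·((-2)·(0) - 9·(-2)) = 8·(63) - (-2)·(-14) + (-2)·(18) = 440.
  So p(λ) = λ³ - 24λ² + 183λ - 440.
Step 2 — look for an integer root (rational root theorem: any rational root is an integer divisor of 440). Testing λ = 5:
  p(5) = 125 - 600 + 915 - 440 = 0  ✓
  Dividing out (λ - 5): p(λ) = (λ - 5)(λ² - 19λ + 88).
Step 3 — remaining eigenvalues from the quadratic λ² - 19λ + 88 = 0:
  Δ = 19² - 4·88 = 361 - 352 = 9,  λ = (19 ± √9)/2 = (19 ± 3)/2 = 11 or 8.
  Sorted: λ_1 = 11,  λ_2 = 8,  λ_3 = 5  (check: sum = 24 = tr ✓).

Step 4 — unit eigenvector for λ_1 = 11: v spans the null space of (Sigma - λ_1 I), whose rows are
  r_1 = (-3, -2, -2),  r_2 = (-2, -2, 0),  r_3 = (-2, 0, -4).
  v is orthogonal to every row, so take v ∝ r_1 × r_2 = ((-2)·(0) - (-2)·(-2), (-2)·(-2) - (-3)·(0), (-3)·(-2) - (-2)·(-2)) = (-4, 4, 2).
  Rescale (divide by 2; multiply by -1 so the first nonzero entry is positive): u = (2, -2, -1).
  ||u|| = √((2)² + (-2)² + (-1)²) = √(9) = 3,  v_1 = u/||u|| ≈ (0.6667, -0.6667, -0.3333) (||v_1|| = 1).

λ_1 = 11,  λ_2 = 8,  λ_3 = 5;  v_1 ≈ (0.6667, -0.6667, -0.3333)


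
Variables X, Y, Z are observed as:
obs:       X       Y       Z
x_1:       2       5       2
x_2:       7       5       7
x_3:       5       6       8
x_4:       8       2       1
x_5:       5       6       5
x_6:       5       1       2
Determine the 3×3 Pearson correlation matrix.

Step 1 — column means:
  mean(X) = (2 + 7 + 5 + 8 + 5 + 5) / 6 = 32/6 = 5.3333
  mean(Y) = (5 + 5 + 6 + 2 + 6 + 1) / 6 = 25/6 = 4.1667
  mean(Z) = (2 + 7 + 8 + 1 + 5 + 2) / 6 = 25/6 = 4.1667

Step 2 — sample variances and covariances s[i,j] = (1/(n-1)) · Σ_k (x_{k,i} - mean_i) · (x_{k,j} - mean_j), with n-1 = 5:
  s[X,X] = ((-3.3333)·(-3.3333) + (1.6667)·(1.6667) + (-0.3333)·(-0.3333) + (2.6667)·(2.6667) + (-0.3333)·(-0.3333) + (-0.3333)·(-0.3333)) / 5 = 21.3333/5 = 4.2667
  s[X,Y] = ((-3.3333)·(0.8333) + (1.6667)·(0.8333) + (-0.3333)·(1.8333) + (2.6667)·(-2.1667) + (-0.3333)·(1.8333) + (-0.3333)·(-3.1667)) / 5 = -7.3333/5 = -1.4667
  s[X,Z] = ((-3.3333)·(-2.1667) + (1.6667)·(2.8333) + (-0.3333)·(3.8333) + (2.6667)·(-3.1667) + (-0.3333)·(0.8333) + (-0.3333)·(-2.1667)) / 5 = 2.6667/5 = 0.5333
  s[Y,Y] = ((0.8333)·(0.8333) + (0.8333)·(0.8333) + (1.8333)·(1.8333) + (-2.1667)·(-2.1667) + (1.8333)·(1.8333) + (-3.1667)·(-3.1667)) / 5 = 22.8333/5 = 4.5667
  s[Y,Z] = ((0.8333)·(-2.1667) + (0.8333)·(2.8333) + (1.8333)·(3.8333) + (-2.1667)·(-3.1667) + (1.8333)·(0.8333) + (-3.1667)·(-2.1667)) / 5 = 22.8333/5 = 4.5667
  s[Z,Z] = ((-2.1667)·(-2.1667) + (2.8333)·(2.8333) + (3.8333)·(3.8333) + (-3.1667)·(-3.1667) + (0.8333)·(0.8333) + (-2.1667)·(-2.1667)) / 5 = 42.8333/5 = 8.5667
  Sample standard deviations s_i = √(s[i,i]):
  s(X) = √(4.2667) = 2.0656
  s(Y) = √(4.5667) = 2.137
  s(Z) = √(8.5667) = 2.9269

Step 3 — r_{ij} = s_{ij} / (s_i · s_j):
  r[X,X] = 1 (diagonal).
  r[X,Y] = -1.4667 / (2.0656 · 2.137) = -1.4667 / 4.4141 = -0.3323
  r[X,Z] = 0.5333 / (2.0656 · 2.9269) = 0.5333 / 6.0458 = 0.0882
  r[Y,Y] = 1 (diagonal).
  r[Y,Z] = 4.5667 / (2.137 · 2.9269) = 4.5667 / 6.2547 = 0.7301
  r[Z,Z] = 1 (diagonal).

R is symmetric with unit diagonal. Assembling:

R = [[1, -0.3323, 0.0882],
 [-0.3323, 1, 0.7301],
 [0.0882, 0.7301, 1]]


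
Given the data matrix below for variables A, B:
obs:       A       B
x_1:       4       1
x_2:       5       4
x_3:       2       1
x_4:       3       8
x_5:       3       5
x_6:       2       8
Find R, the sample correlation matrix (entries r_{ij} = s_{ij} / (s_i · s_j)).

Step 1 — column means:
  mean(A) = (4 + 5 + 2 + 3 + 3 + 2) / 6 = 19/6 = 3.1667
  mean(B) = (1 + 4 + 1 + 8 + 5 + 8) / 6 = 27/6 = 4.5

Step 2 — sample variances and covariances s[i,j] = (1/(n-1)) · Σ_k (x_{k,i} - mean_i) · (x_{k,j} - mean_j), with n-1 = 5:
  s[A,A] = ((0.8333)·(0.8333) + (1.8333)·(1.8333) + (-1.1667)·(-1.1667) + (-0.1667)·(-0.1667) + (-0.1667)·(-0.1667) + (-1.1667)·(-1.1667)) / 5 = 6.8333/5 = 1.3667
  s[A,B] = ((0.8333)·(-3.5) + (1.8333)·(-0.5) + (-1.1667)·(-3.5) + (-0.1667)·(3.5) + (-0.1667)·(0.5) + (-1.1667)·(3.5)) / 5 = -4.5/5 = -0.9
  s[B,B] = ((-3.5)·(-3.5) + (-0.5)·(-0.5) + (-3.5)·(-3.5) + (3.5)·(3.5) + (0.5)·(0.5) + (3.5)·(3.5)) / 5 = 49.5/5 = 9.9
  Sample standard deviations s_i = √(s[i,i]):
  s(A) = √(1.3667) = 1.169
  s(B) = √(9.9) = 3.1464

Step 3 — r_{ij} = s_{ij} / (s_i · s_j):
  r[A,A] = 1 (diagonal).
  r[A,B] = -0.9 / (1.169 · 3.1464) = -0.9 / 3.6783 = -0.2447
  r[B,B] = 1 (diagonal).

R is symmetric with unit diagonal. Assembling:

R = [[1, -0.2447],
 [-0.2447, 1]]


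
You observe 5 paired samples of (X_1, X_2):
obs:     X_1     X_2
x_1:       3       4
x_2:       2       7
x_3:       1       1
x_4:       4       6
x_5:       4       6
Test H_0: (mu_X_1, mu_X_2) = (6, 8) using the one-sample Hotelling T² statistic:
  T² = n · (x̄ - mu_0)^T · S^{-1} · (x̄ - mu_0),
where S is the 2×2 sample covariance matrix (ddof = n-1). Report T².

Step 1 — sample mean vector:
  mean(X_1) = (3 + 2 + 1 + 4 + 4) / 5 = 14/5 = 2.8
  mean(X_2) = (4 + 7 + 1 + 6 + 6) / 5 = 24/5 = 4.8
  x̄ = (2.8, 4.8),  deviation x̄ - mu_0 = (2.8, 4.8) - (6, 8) = (-3.2, -3.2).

Step 2 — sample covariance matrix, S[i,j] = (1/(n-1)) · Σ_k (x_{k,i} - mean_i) · (x_{k,j} - mean_j), divisor n-1 = 4:
  S[X_1,X_1] = ((0.2)·(0.2) + (-0.8)·(-0.8) + (-1.8)·(-1.8) + (1.2)·(1.2) + (1.2)·(1.2)) / 4 = 6.8/4 = 1.7
  S[X_1,X_2] = ((0.2)·(-0.8) + (-0.8)·(2.2) + (-1.8)·(-3.8) + (1.2)·(1.2) + (1.2)·(1.2)) / 4 = 7.8/4 = 1.95
  S[X_2,X_2] = ((-0.8)·(-0.8) + (2.2)·(2.2) + (-3.8)·(-3.8) + (1.2)·(1.2) + (1.2)·(1.2)) / 4 = 22.8/4 = 5.7
  S = [[1.7, 1.95],
 [1.95, 5.7]].

Step 3 — invert S. det(S) = 1.7·5.7 - (1.95)² = 5.8875.
  S^{-1} = (1/det) · [[d, -b], [-b, a]] = [[0.9682, -0.3312],
 [-0.3312, 0.2887]].

Step 4 — quadratic form (x̄ - mu_0)^T · S^{-1} · (x̄ - mu_0):
  S^{-1} · (x̄ - mu_0) = (-2.0382, 0.1359),
  (x̄ - mu_0)^T · [...] = (-3.2)·(-2.0382) + (-3.2)·(0.1359) = 6.0875.

Step 5 — scale by n: T² = 5 · 6.0875 = 30.4374.

T² ≈ 30.4374


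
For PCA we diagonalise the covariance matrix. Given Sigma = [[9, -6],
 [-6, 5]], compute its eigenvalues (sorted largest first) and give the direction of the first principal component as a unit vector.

Step 1 — characteristic polynomial of 2×2 Sigma:
  det(Sigma - λI) = λ² - trace · λ + det = 0.
  trace = 9 + 5 = 14, det = 9·5 - (-6)² = 9.
Step 2 — discriminant:
  Δ = trace² - 4·det = 196 - 36 = 160.
Step 3 — eigenvalues:
  λ = (trace ± √Δ)/2 = (14 ± 12.6491)/2,
  λ_1 = 13.3246,  λ_2 = 0.6754.

Step 4 — unit eigenvector for λ_1: solve (Sigma - λ_1 I)v = 0. First row:
  (9 - 13.3246)·v_x + (-6)·v_y = 0, i.e. (-4.3246)·v_x + (-6)·v_y = 0,
  so v ∝ (b, λ_1 - a) = (-6, 4.3246); multiply by -1 so the first entry is positive: u = (6, -4.3246).
  ||u|| = √((6)² + (-4.3246)²) = √(54.7018) ≈ 7.3961,
  v_1 = u/||u|| ≈ (0.8112, -0.5847) (||v_1|| = 1).

λ_1 = 13.3246,  λ_2 = 0.6754;  v_1 ≈ (0.8112, -0.5847)
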